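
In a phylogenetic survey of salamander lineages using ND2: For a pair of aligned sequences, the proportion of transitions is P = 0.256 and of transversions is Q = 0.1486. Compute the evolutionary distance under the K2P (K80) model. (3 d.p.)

Under the Kimura two-parameter model, d = −½ ln(1 − 2P − Q) − ¼ ln(1 − 2Q).
1 − 2P − Q = 0.3394, giving −½ ln(0.3394) = 0.540288.
1 − 2Q = 0.7028, giving −¼ ln(0.7028) = 0.088171.
d = 0.540288 + 0.088171 = 0.628459.

0.628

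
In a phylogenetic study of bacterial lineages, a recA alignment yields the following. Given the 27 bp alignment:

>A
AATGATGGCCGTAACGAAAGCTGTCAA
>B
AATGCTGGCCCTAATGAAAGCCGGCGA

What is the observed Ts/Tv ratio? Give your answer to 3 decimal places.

Transitions are A↔G and C↔T; transversions are all other mismatches.
Transitions: 3. Transversions: 3.
R = 3/3 = 1.000.

1.000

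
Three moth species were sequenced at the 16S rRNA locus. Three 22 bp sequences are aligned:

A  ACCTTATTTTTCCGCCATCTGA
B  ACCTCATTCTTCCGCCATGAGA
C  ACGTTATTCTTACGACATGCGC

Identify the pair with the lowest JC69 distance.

A and B

A–B: 4/22 differ, p = 0.182, d = 0.208.
A–C: 7/22 differ, p = 0.318, d = 0.414.
B–C: 6/22 differ, p = 0.273, d = 0.339.
The smallest distance is between A and B.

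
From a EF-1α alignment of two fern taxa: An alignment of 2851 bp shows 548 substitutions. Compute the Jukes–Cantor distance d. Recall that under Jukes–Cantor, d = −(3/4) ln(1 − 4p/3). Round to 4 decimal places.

0.2221

p = 548/2851 ≈ 0.192213.
d = −(3/4) ln(1 − 4p/3) = −0.75 ln(1 − 0.256284) = −0.75 ln(0.743716)
  = −0.75 × (-0.296096) = 0.222072 substitutions/site.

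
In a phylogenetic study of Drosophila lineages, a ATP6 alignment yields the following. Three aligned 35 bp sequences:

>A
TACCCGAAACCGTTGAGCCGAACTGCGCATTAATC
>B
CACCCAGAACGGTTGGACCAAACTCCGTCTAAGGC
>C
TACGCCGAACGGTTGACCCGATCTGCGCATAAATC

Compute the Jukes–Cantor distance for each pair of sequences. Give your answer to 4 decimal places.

d(A,B) = 0.5128, d(A,C) = 0.2326, d(B,C) = 0.4582

A–B: 13/35 sites differ → p ≈ 0.371429, d = −0.75 ln(1 − 0.495239) = 0.512753 ≈ 0.5128.
A–C: 7/35 sites differ → p = 0.2, d = −0.75 ln(1 − 0.266667) = 0.232617 ≈ 0.2326.
B–C: 12/35 sites differ → p ≈ 0.342857, d = −0.75 ln(1 − 0.457143) = 0.458182 ≈ 0.4582.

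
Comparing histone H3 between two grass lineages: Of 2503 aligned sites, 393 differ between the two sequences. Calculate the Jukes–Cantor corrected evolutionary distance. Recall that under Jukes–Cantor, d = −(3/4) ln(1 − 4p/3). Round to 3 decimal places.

p = 393/2503 ≈ 0.157012.
d = −(3/4) ln(1 − 4p/3) = −0.75 ln(1 − 0.209349) = −0.75 ln(0.790651)
  = −0.75 × (-0.234899) = 0.176174 substitutions/site.

0.176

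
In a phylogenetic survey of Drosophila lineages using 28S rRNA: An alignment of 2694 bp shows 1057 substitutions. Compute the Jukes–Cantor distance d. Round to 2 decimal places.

0.56

p = 1057/2694 ≈ 0.392353.
d = −(3/4) ln(1 − 4p/3) = −0.75 ln(1 − 0.523137) = −0.75 ln(0.476863)
  = −0.75 × (-0.740526) = 0.555395 substitutions/site.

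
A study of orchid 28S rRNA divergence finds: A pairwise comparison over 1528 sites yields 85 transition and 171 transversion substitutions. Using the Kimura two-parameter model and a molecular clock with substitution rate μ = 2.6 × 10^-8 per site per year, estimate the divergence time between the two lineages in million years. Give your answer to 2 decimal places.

P = 85/1528 ≈ 0.055628 and Q = 171/1528 ≈ 0.111911.
Under the Kimura two-parameter model, d = −½ ln(1 − 2P − Q) − ¼ ln(1 − 2Q).
1 − 2P − Q = 0.776833, giving −½ ln(0.776833) = 0.126265.
1 − 2Q = 0.776178, giving −¼ ln(0.776178) = 0.063343.
d = 0.126265 + 0.063343 = 0.189608.
Under a molecular clock d = 2μt, so t = d/(2μ) = 0.189608 / (2 × 2.6 × 10^-8) = 3.65 million years.

3.65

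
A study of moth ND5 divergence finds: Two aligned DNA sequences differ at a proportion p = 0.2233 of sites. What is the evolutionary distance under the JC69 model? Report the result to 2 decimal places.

d = −(3/4) ln(1 − 4p/3) = −0.75 ln(1 − 0.297733) = −0.75 ln(0.702267)
  = −0.75 × (-0.353442) = 0.265082 substitutions/site.

0.27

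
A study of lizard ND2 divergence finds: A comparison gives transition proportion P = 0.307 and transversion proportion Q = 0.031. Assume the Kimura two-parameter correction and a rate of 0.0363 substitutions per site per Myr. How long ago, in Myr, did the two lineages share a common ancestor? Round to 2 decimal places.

7.35

Under the Kimura two-parameter model, d = −½ ln(1 − 2P − Q) − ¼ ln(1 − 2Q).
1 − 2P − Q = 0.355, giving −½ ln(0.355) = 0.517819.
1 − 2Q = 0.938, giving −¼ ln(0.938) = 0.016001.
d = 0.517819 + 0.016001 = 0.533820.
Under a molecular clock d = 2μt, so t = d/(2μ) = 0.533820 / (2 × 0.0363) = 7.35 Myr.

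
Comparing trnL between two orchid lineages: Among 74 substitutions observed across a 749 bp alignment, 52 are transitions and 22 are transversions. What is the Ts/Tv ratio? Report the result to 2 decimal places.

R = 52/22 = 2.363636… ≈ 2.36 (to 2 d.p.).

2.36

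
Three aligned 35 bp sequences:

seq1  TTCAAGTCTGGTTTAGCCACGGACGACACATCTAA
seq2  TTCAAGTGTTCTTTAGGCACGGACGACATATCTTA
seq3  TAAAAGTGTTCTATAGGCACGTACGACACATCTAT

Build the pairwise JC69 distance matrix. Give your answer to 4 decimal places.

seq1–seq2: 6/35 sites differ → p ≈ 0.171429, d = −0.75 ln(1 − 0.228572) = 0.194634 ≈ 0.1946.
seq1–seq3: 9/35 sites differ → p ≈ 0.257143, d = −0.75 ln(1 − 0.342857) = 0.314890 ≈ 0.3149.
seq2–seq3: 7/35 sites differ → p = 0.2, d = −0.75 ln(1 − 0.266667) = 0.232617 ≈ 0.2326.

d(seq1,seq2) = 0.1946, d(seq1,seq3) = 0.3149, d(seq2,seq3) = 0.2326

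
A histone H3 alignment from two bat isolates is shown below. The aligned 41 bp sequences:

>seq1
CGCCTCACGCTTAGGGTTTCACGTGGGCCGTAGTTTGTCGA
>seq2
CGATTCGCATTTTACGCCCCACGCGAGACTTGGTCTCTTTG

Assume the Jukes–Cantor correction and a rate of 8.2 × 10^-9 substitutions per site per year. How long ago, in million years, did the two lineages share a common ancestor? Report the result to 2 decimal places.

The sequences differ at 21 of 41 sites, so p = 21/41 ≈ 0.512195.
d = −(3/4) ln(1 − 4p/3) = −0.75 ln(1 − 0.682927) = −0.75 ln(0.317073)
  = −0.75 × (-1.148623) = 0.861467 substitutions/site.
Under a molecular clock d = 2μt, so t = d/(2μ) = 0.861467 / (2 × 8.2 × 10^-9) = 52.53 million years.

52.53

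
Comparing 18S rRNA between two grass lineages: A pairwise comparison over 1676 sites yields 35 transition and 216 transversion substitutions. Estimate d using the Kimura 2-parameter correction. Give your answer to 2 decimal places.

P = 35/1676 ≈ 0.020883 and Q = 216/1676 ≈ 0.128878.
Under the Kimura two-parameter model, d = −½ ln(1 − 2P − Q) − ¼ ln(1 − 2Q).
1 − 2P − Q = 0.829356, giving −½ ln(0.829356) = 0.093553.
1 − 2Q = 0.742244, giving −¼ ln(0.742244) = 0.074519.
d = 0.093553 + 0.074519 = 0.168072.

0.17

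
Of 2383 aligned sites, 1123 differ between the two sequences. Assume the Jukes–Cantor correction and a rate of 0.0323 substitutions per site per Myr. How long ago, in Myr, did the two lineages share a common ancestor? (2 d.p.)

11.49

p = 1123/2383 ≈ 0.471255.
d = −(3/4) ln(1 − 4p/3) = −0.75 ln(1 − 0.62834) = −0.75 ln(0.37166)
  = −0.75 × (-0.989776) = 0.742332 substitutions/site.
Under a molecular clock d = 2μt, so t = d/(2μ) = 0.742332 / (2 × 0.0323) = 11.49 Myr.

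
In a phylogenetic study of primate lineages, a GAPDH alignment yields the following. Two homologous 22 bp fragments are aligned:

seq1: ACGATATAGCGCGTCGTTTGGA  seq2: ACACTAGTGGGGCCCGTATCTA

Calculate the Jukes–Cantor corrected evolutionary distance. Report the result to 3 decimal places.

The sequences differ at 11 of 22 sites, so p = 11/22 = 0.5.
d = −(3/4) ln(1 − 4p/3) = −0.75 ln(1 − 0.666667) = −0.75 ln(0.333333)
  = −0.75 × (-1.098613) = 0.823960 substitutions/site.

0.824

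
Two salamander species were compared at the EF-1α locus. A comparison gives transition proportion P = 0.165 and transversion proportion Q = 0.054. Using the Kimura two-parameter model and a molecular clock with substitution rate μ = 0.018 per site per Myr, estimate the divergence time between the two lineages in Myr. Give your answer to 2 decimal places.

Under the Kimura two-parameter model, d = −½ ln(1 − 2P − Q) − ¼ ln(1 − 2Q).
1 − 2P − Q = 0.616, giving −½ ln(0.616) = 0.242254.
1 − 2Q = 0.892, giving −¼ ln(0.892) = 0.028572.
d = 0.242254 + 0.028572 = 0.270826.
Under a molecular clock d = 2μt, so t = d/(2μ) = 0.270826 / (2 × 0.018) = 7.52 Myr.

7.52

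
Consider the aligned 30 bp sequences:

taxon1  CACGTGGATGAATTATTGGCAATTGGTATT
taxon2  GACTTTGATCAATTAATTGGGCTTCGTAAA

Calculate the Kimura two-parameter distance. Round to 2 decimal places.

0.61

Of 30 sites, 1 differences are transitions and 11 are transversions, so P = 1/30 ≈ 0.033333 and Q = 11/30 ≈ 0.366667.
Under the Kimura two-parameter model, d = −½ ln(1 − 2P − Q) − ¼ ln(1 − 2Q).
1 − 2P − Q = 0.566667, giving −½ ln(0.566667) = 0.283992.
1 − 2Q = 0.266666, giving −¼ ln(0.266666) = 0.330440.
d = 0.283992 + 0.330440 = 0.614432.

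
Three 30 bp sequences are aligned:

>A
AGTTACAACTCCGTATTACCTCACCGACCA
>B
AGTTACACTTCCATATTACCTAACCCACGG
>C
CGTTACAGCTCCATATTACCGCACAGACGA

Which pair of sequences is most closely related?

A and C

A–B: 7/30 differ, p = 0.233, d = 0.280.
A–C: 6/30 differ, p = 0.200, d = 0.233.
B–C: 8/30 differ, p = 0.267, d = 0.330.
The smallest distance is between A and C.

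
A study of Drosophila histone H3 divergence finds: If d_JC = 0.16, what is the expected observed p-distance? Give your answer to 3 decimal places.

0.144

p = (3/4)(1 − e^(−4d/3)) = 0.75 × (1 − e^(-0.213333)) = 0.75 × (1 − 0.807887) = 0.144085.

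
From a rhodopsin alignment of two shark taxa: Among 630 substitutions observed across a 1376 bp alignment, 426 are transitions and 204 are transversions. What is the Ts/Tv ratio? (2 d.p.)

2.09

R = 426/204 = 2.088235… ≈ 2.09 (to 2 d.p.).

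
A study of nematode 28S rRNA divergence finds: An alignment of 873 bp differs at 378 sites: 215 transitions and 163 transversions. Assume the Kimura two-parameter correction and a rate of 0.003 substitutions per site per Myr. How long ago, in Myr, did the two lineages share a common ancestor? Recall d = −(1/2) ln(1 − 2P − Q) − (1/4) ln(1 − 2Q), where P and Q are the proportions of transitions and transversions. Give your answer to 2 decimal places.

P = 215/873 ≈ 0.246277 and Q = 163/873 ≈ 0.186712.
Under the Kimura two-parameter model, d = −½ ln(1 − 2P − Q) − ¼ ln(1 − 2Q).
1 − 2P − Q = 0.320734, giving −½ ln(0.320734) = 0.568572.
1 − 2Q = 0.626576, giving −¼ ln(0.626576) = 0.116871.
d = 0.568572 + 0.116871 = 0.685443.
Under a molecular clock d = 2μt, so t = d/(2μ) = 0.685443 / (2 × 0.003) = 114.24 Myr.

114.24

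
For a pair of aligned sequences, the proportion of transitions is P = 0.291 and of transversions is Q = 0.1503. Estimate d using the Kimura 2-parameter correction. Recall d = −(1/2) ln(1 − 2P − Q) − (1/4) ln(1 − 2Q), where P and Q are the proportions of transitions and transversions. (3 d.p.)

0.748

Under the Kimura two-parameter model, d = −½ ln(1 − 2P − Q) − ¼ ln(1 − 2Q).
1 − 2P − Q = 0.2677, giving −½ ln(0.2677) = 0.658944.
1 − 2Q = 0.6994, giving −¼ ln(0.6994) = 0.089383.
d = 0.658944 + 0.089383 = 0.748327.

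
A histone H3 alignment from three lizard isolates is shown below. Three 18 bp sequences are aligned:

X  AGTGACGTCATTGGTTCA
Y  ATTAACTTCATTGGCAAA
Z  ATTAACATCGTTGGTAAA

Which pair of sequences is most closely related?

Y and Z

X–Y: 6/18 differ, p = 0.333, d = 0.441.
X–Z: 6/18 differ, p = 0.333, d = 0.441.
Y–Z: 3/18 differ, p = 0.167, d = 0.188.
The smallest distance is between Y and Z.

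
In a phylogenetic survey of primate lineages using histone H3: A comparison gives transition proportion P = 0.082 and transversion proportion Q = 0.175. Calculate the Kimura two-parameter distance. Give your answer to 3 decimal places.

0.315

Under the Kimura two-parameter model, d = −½ ln(1 − 2P − Q) − ¼ ln(1 − 2Q).
1 − 2P − Q = 0.661, giving −½ ln(0.661) = 0.207001.
1 − 2Q = 0.65, giving −¼ ln(0.65) = 0.107696.
d = 0.207001 + 0.107696 = 0.314697.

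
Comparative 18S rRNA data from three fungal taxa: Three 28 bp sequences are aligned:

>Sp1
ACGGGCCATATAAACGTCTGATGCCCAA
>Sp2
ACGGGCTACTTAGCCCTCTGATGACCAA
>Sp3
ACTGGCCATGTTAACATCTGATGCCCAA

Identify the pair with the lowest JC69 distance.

Sp1 and Sp3

Sp1–Sp2: 7/28 differ, p = 0.250, d = 0.304.
Sp1–Sp3: 4/28 differ, p = 0.143, d = 0.158.
Sp2–Sp3: 9/28 differ, p = 0.321, d = 0.420.
The smallest distance is between Sp1 and Sp3.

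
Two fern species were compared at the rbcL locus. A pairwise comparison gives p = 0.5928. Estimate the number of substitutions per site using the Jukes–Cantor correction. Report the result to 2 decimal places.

d = −(3/4) ln(1 − 4p/3) = −0.75 ln(1 − 0.7904) = −0.75 ln(0.2096)
  = −0.75 × (-1.562554) = 1.171916 substitutions/site.

1.17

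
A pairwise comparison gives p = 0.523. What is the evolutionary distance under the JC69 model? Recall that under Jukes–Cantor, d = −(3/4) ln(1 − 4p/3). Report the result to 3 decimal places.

d = −(3/4) ln(1 − 4p/3) = −0.75 ln(1 − 0.697333) = −0.75 ln(0.302667)
  = −0.75 × (-1.195122) = 0.896342 substitutions/site.

0.896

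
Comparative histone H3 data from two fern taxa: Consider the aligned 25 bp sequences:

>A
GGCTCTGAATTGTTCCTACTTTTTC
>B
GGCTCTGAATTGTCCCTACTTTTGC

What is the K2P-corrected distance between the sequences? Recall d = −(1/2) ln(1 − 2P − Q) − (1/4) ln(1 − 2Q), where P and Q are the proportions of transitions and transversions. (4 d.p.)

Of 25 sites, 1 differences are transitions and 1 are transversions, so P = 1/25 = 0.04 and Q = 1/25 = 0.04.
Under the Kimura two-parameter model, d = −½ ln(1 − 2P − Q) − ¼ ln(1 − 2Q).
1 − 2P − Q = 0.88, giving −½ ln(0.88) = 0.063917.
1 − 2Q = 0.92, giving −¼ ln(0.92) = 0.020845.
d = 0.063917 + 0.020845 = 0.084762.

0.0848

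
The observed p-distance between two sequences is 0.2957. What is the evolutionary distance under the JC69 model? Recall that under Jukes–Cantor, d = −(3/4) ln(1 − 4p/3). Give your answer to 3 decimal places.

0.376

d = −(3/4) ln(1 − 4p/3) = −0.75 ln(1 − 0.394267) = −0.75 ln(0.605733)
  = −0.75 × (-0.501316) = 0.375987 substitutions/site.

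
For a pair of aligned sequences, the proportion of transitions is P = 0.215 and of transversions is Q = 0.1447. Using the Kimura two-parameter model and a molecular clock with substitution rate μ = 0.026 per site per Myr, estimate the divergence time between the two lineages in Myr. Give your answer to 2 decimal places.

9.86

Under the Kimura two-parameter model, d = −½ ln(1 − 2P − Q) − ¼ ln(1 − 2Q).
1 − 2P − Q = 0.4253, giving −½ ln(0.4253) = 0.427480.
1 − 2Q = 0.7106, giving −¼ ln(0.7106) = 0.085411.
d = 0.427480 + 0.085411 = 0.512891.
Under a molecular clock d = 2μt, so t = d/(2μ) = 0.512891 / (2 × 0.026) = 9.86 Myr.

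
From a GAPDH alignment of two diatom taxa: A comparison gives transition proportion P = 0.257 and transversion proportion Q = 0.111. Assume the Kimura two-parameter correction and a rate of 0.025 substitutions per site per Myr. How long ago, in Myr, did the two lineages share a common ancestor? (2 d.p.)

11.06

Under the Kimura two-parameter model, d = −½ ln(1 − 2P − Q) − ¼ ln(1 − 2Q).
1 − 2P − Q = 0.375, giving −½ ln(0.375) = 0.490415.
1 − 2Q = 0.778, giving −¼ ln(0.778) = 0.062757.
d = 0.490415 + 0.062757 = 0.553172.
Under a molecular clock d = 2μt, so t = d/(2μ) = 0.553172 / (2 × 0.025) = 11.06 Myr.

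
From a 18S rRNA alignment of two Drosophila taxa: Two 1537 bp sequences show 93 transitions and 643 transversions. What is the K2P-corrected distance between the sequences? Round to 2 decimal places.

P = 93/1537 ≈ 0.060507 and Q = 643/1537 ≈ 0.418347.
Under the Kimura two-parameter model, d = −½ ln(1 − 2P − Q) − ¼ ln(1 − 2Q).
1 − 2P − Q = 0.460639, giving −½ ln(0.460639) = 0.387570.
1 − 2Q = 0.163306, giving −¼ ln(0.163306) = 0.453032.
d = 0.387570 + 0.453032 = 0.840602.

0.84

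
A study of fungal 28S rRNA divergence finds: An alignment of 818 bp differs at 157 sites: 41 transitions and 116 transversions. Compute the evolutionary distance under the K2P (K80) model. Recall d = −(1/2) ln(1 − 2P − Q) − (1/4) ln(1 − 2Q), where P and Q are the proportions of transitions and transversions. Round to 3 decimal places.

P = 41/818 ≈ 0.050122 and Q = 116/818 ≈ 0.141809.
Under the Kimura two-parameter model, d = −½ ln(1 − 2P − Q) − ¼ ln(1 − 2Q).
1 − 2P − Q = 0.757947, giving −½ ln(0.757947) = 0.138571.
1 − 2Q = 0.716382, giving −¼ ln(0.716382) = 0.083385.
d = 0.138571 + 0.083385 = 0.221956.

0.222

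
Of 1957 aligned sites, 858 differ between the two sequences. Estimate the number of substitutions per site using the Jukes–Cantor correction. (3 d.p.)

0.659

p = 858/1957 ≈ 0.438426.
d = −(3/4) ln(1 − 4p/3) = −0.75 ln(1 − 0.584568) = −0.75 ln(0.415432)
  = −0.75 × (-0.878436) = 0.658827 substitutions/site.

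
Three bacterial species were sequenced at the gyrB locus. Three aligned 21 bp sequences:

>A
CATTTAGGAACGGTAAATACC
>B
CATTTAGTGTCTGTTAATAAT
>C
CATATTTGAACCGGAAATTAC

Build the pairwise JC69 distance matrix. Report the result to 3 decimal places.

A–B: 7/21 sites differ → p ≈ 0.333333, d = −0.75 ln(1 − 0.444444) = 0.440839 ≈ 0.441.
A–C: 7/21 sites differ → p ≈ 0.333333, d = −0.75 ln(1 − 0.444444) = 0.440839 ≈ 0.441.
B–C: 11/21 sites differ → p ≈ 0.52381, d = −0.75 ln(1 − 0.698413) = 0.899023 ≈ 0.899.

d(A,B) = 0.441, d(A,C) = 0.441, d(B,C) = 0.899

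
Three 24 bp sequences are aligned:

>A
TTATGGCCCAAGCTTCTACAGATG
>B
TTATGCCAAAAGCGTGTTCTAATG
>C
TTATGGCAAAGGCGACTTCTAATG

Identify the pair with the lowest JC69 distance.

A–B: 8/24 differ, p = 0.333, d = 0.441.
A–C: 8/24 differ, p = 0.333, d = 0.441.
B–C: 4/24 differ, p = 0.167, d = 0.188.
The smallest distance is between B and C.

B and C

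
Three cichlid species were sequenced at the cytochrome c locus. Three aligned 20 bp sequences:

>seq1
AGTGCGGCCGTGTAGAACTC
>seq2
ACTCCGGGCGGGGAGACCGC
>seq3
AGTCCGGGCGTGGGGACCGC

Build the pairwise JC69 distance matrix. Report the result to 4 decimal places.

seq1–seq2: 7/20 sites differ → p = 0.35, d = −0.75 ln(1 − 0.466667) = 0.471457 ≈ 0.4715.
seq1–seq3: 6/20 sites differ → p = 0.3, d = −0.75 ln(1 − 0.4) = 0.383119 ≈ 0.3831.
seq2–seq3: 3/20 sites differ → p = 0.15, d = −0.75 ln(1 − 0.2) = 0.167358 ≈ 0.1674.

d(seq1,seq2) = 0.4715, d(seq1,seq3) = 0.3831, d(seq2,seq3) = 0.1674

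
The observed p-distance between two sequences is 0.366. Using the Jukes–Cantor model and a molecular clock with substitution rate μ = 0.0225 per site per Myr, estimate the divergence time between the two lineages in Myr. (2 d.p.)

d = −(3/4) ln(1 − 4p/3) = −0.75 ln(1 − 0.488) = −0.75 ln(0.512)
  = −0.75 × (-0.669431) = 0.502073 substitutions/site.
Under a molecular clock d = 2μt, so t = d/(2μ) = 0.502073 / (2 × 0.0225) = 11.16 Myr.

11.16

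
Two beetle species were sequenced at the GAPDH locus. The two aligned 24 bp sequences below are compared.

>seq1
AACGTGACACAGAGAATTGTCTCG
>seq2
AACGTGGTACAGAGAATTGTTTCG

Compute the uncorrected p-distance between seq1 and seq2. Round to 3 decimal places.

The sequences differ at 3 of 24 positions (sites 7, 8, 21).
p = 3/24 = 0.125.

0.125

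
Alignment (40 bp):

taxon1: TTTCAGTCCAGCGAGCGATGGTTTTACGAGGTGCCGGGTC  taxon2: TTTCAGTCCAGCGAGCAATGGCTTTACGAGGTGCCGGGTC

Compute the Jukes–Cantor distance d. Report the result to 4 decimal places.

0.0517

The sequences differ at 2 of 40 sites (17, 22), so p = 2/40 = 0.05.
d = −(3/4) ln(1 − 4p/3) = −0.75 ln(1 − 0.066667) = −0.75 ln(0.933333)
  = −0.75 × (-0.068993) = 0.051745 substitutions/site.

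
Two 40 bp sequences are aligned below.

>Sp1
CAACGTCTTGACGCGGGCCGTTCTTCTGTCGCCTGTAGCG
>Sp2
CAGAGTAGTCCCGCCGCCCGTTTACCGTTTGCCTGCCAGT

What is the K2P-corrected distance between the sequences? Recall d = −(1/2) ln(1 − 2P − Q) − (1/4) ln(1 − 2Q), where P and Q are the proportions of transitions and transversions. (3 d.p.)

Of 40 sites, 6 differences are transitions and 13 are transversions, so P = 6/40 = 0.15 and Q = 13/40 = 0.325.
Under the Kimura two-parameter model, d = −½ ln(1 − 2P − Q) − ¼ ln(1 − 2Q).
1 − 2P − Q = 0.375, giving −½ ln(0.375) = 0.490415.
1 − 2Q = 0.35, giving −¼ ln(0.35) = 0.262456.
d = 0.490415 + 0.262456 = 0.752871.

0.753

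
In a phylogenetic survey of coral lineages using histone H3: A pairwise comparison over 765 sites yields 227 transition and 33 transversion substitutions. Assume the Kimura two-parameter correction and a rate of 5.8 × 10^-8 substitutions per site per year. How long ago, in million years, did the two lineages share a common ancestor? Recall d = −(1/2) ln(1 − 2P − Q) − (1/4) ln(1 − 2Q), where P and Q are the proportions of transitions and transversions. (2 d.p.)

P = 227/765 ≈ 0.296732 and Q = 33/765 ≈ 0.043137.
Under the Kimura two-parameter model, d = −½ ln(1 − 2P − Q) − ¼ ln(1 − 2Q).
1 − 2P − Q = 0.363399, giving −½ ln(0.363399) = 0.506127.
1 − 2Q = 0.913726, giving −¼ ln(0.913726) = 0.022556.
d = 0.506127 + 0.022556 = 0.528683.
Under a molecular clock d = 2μt, so t = d/(2μ) = 0.528683 / (2 × 5.8 × 10^-8) = 4.56 million years.

4.56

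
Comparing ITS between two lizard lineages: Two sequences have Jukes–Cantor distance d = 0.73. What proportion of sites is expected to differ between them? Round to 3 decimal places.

0.467

p = (3/4)(1 − e^(−4d/3)) = 0.75 × (1 − e^(-0.973333)) = 0.75 × (1 − 0.377822) = 0.466634.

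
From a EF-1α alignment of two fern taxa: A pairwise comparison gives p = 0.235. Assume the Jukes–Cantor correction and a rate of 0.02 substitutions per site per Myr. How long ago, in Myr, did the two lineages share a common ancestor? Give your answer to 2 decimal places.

7.05

d = −(3/4) ln(1 − 4p/3) = −0.75 ln(1 − 0.313333) = −0.75 ln(0.686667)
  = −0.75 × (-0.375906) = 0.281930 substitutions/site.
Under a molecular clock d = 2μt, so t = d/(2μ) = 0.281930 / (2 × 0.02) = 7.05 Myr.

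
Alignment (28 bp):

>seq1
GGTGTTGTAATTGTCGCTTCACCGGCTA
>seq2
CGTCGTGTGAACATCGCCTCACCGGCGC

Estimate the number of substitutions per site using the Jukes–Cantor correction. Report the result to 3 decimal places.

The sequences differ at 10 of 28 sites (1, 4, 5, 9, 11, 12, 13, 18, 27, 28), so p = 10/28 ≈ 0.357143.
d = −(3/4) ln(1 − 4p/3) = −0.75 ln(1 − 0.476191) = −0.75 ln(0.523809)
  = −0.75 × (-0.646628) = 0.484971 substitutions/site.

0.485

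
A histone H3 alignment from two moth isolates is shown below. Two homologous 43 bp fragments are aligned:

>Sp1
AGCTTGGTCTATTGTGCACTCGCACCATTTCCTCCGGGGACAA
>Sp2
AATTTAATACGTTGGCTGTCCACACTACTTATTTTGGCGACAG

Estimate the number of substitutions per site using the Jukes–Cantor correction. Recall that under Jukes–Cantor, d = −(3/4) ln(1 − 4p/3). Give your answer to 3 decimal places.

0.860

The sequences differ at 22 of 43 sites, so p = 22/43 ≈ 0.511628.
d = −(3/4) ln(1 − 4p/3) = −0.75 ln(1 − 0.682171) = −0.75 ln(0.317829)
  = −0.75 × (-1.146242) = 0.859682 substitutions/site.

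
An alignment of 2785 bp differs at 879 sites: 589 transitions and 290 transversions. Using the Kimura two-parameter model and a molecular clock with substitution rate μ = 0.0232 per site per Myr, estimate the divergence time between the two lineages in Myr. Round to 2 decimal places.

P = 589/2785 ≈ 0.21149 and Q = 290/2785 ≈ 0.104129.
Under the Kimura two-parameter model, d = −½ ln(1 − 2P − Q) − ¼ ln(1 − 2Q).
1 − 2P − Q = 0.472891, giving −½ ln(0.472891) = 0.374445.
1 − 2Q = 0.791742, giving −¼ ln(0.791742) = 0.058380.
d = 0.374445 + 0.058380 = 0.432825.
Under a molecular clock d = 2μt, so t = d/(2μ) = 0.432825 / (2 × 0.0232) = 9.33 Myr.

9.33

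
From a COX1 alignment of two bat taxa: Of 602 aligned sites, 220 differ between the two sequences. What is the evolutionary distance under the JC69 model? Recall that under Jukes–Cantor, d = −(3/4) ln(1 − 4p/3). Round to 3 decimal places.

0.501

p = 220/602 ≈ 0.365449.
d = −(3/4) ln(1 − 4p/3) = −0.75 ln(1 − 0.487265) = −0.75 ln(0.512735)
  = −0.75 × (-0.667996) = 0.500997 substitutions/site.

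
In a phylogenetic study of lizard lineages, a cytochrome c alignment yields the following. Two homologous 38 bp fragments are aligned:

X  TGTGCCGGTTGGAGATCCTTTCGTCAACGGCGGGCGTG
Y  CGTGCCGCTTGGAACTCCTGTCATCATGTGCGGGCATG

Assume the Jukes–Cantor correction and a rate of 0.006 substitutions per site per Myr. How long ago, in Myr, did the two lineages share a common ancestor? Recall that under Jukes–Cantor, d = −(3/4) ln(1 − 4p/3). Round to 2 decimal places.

The sequences differ at 10 of 38 sites (1, 8, 14, 15, 20, 23, 27, 28, 29, 36), so p = 10/38 ≈ 0.263158.
d = −(3/4) ln(1 − 4p/3) = −0.75 ln(1 − 0.350877) = −0.75 ln(0.649123)
  = −0.75 × (-0.432133) = 0.324100 substitutions/site.
Under a molecular clock d = 2μt, so t = d/(2μ) = 0.324100 / (2 × 0.006) = 27.01 Myr.

27.01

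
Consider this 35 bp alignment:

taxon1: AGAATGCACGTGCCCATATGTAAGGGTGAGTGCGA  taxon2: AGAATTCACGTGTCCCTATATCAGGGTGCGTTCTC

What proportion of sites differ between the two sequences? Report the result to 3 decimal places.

0.257

The sequences differ at 9 of 35 positions (sites 6, 13, 16, 20, 22, 29, 32, 34, 35).
p = 9/35 = 0.257142… ≈ 0.257 (to 3 d.p.).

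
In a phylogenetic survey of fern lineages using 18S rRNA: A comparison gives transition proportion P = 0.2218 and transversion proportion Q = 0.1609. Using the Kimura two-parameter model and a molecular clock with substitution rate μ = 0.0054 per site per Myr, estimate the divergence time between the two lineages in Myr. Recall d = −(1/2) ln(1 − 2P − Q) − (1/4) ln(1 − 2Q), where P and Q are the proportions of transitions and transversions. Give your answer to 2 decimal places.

Under the Kimura two-parameter model, d = −½ ln(1 − 2P − Q) − ¼ ln(1 − 2Q).
1 − 2P − Q = 0.3955, giving −½ ln(0.3955) = 0.463802.
1 − 2Q = 0.6782, giving −¼ ln(0.6782) = 0.097078.
d = 0.463802 + 0.097078 = 0.560880.
Under a molecular clock d = 2μt, so t = d/(2μ) = 0.560880 / (2 × 0.0054) = 51.93 Myr.

51.93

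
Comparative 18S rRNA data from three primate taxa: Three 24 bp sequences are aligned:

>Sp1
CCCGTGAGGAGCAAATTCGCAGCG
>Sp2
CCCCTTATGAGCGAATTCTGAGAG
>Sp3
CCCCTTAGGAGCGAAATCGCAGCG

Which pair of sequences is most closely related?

Sp1–Sp2: 7/24 differ, p = 0.292, d = 0.369.
Sp1–Sp3: 4/24 differ, p = 0.167, d = 0.188.
Sp2–Sp3: 5/24 differ, p = 0.208, d = 0.244.
The smallest distance is between Sp1 and Sp3.

Sp1 and Sp3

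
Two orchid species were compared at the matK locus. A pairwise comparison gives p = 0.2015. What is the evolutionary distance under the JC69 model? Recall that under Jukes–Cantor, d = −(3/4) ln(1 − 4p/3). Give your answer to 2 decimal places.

0.23

d = −(3/4) ln(1 − 4p/3) = −0.75 ln(1 − 0.268667) = −0.75 ln(0.731333)
  = −0.75 × (-0.312886) = 0.234665 substitutions/site.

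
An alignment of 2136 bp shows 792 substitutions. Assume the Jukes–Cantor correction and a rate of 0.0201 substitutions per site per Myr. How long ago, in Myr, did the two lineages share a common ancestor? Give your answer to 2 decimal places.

p = 792/2136 ≈ 0.370787.
d = −(3/4) ln(1 − 4p/3) = −0.75 ln(1 − 0.494383) = −0.75 ln(0.505617)
  = −0.75 × (-0.681976) = 0.511482 substitutions/site.
Under a molecular clock d = 2μt, so t = d/(2μ) = 0.511482 / (2 × 0.0201) = 12.72 Myr.

12.72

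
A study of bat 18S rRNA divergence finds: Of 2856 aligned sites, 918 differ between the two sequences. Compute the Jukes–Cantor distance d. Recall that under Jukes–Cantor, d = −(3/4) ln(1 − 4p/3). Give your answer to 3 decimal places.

p = 918/2856 ≈ 0.321429.
d = −(3/4) ln(1 − 4p/3) = −0.75 ln(1 − 0.428572) = −0.75 ln(0.571428)
  = −0.75 × (-0.559617) = 0.419713 substitutions/site.

0.420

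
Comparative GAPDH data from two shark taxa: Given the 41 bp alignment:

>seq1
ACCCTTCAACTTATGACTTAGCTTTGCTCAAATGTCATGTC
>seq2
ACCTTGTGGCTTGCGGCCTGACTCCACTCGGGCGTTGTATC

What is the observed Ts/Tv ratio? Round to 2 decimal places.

Transitions are A↔G and C↔T; transversions are all other mismatches.
Transitions: 20. Transversions: 1.
R = 20/1 = 20.00.

20.00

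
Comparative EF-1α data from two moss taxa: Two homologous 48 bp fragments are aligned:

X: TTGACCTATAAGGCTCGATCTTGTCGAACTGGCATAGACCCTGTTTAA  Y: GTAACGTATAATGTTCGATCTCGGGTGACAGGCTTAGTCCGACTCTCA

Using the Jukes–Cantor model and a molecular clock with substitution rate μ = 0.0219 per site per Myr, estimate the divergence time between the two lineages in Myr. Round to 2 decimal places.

11.87

The sequences differ at 18 of 48 sites, so p = 18/48 = 0.375.
d = −(3/4) ln(1 − 4p/3) = −0.75 ln(1 − 0.5) = −0.75 ln(0.5)
  = −0.75 × (-0.693147) = 0.519860 substitutions/site.
Under a molecular clock d = 2μt, so t = d/(2μ) = 0.519860 / (2 × 0.0219) = 11.87 Myr.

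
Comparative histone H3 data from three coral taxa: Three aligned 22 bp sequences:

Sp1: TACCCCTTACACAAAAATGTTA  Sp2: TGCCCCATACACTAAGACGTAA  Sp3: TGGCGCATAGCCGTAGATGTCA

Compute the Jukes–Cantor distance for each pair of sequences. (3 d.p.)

Sp1–Sp2: 6/22 sites differ → p ≈ 0.272727, d = −0.75 ln(1 − 0.363636) = 0.338988 ≈ 0.339.
Sp1–Sp3: 10/22 sites differ → p ≈ 0.454545, d = −0.75 ln(1 − 0.60606) = 0.698667 ≈ 0.699.
Sp2–Sp3: 8/22 sites differ → p ≈ 0.363636, d = −0.75 ln(1 − 0.484848) = 0.497470 ≈ 0.497.

d(Sp1,Sp2) = 0.339, d(Sp1,Sp3) = 0.699, d(Sp2,Sp3) = 0.497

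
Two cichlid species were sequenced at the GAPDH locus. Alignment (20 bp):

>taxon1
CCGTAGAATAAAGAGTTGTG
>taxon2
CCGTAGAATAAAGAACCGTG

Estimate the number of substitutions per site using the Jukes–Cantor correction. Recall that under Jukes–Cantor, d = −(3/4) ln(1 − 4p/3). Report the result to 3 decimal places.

The sequences differ at 3 of 20 sites (15, 16, 17), so p = 3/20 = 0.15.
d = −(3/4) ln(1 − 4p/3) = −0.75 ln(1 − 0.2) = −0.75 ln(0.8)
  = −0.75 × (-0.223144) = 0.167358 substitutions/site.

0.167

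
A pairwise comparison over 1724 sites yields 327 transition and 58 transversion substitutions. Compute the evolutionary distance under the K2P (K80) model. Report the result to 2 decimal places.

P = 327/1724 ≈ 0.189675 and Q = 58/1724 ≈ 0.033643.
Under the Kimura two-parameter model, d = −½ ln(1 − 2P − Q) − ¼ ln(1 − 2Q).
1 − 2P − Q = 0.587007, giving −½ ln(0.587007) = 0.266359.
1 − 2Q = 0.932714, giving −¼ ln(0.932714) = 0.017414.
d = 0.266359 + 0.017414 = 0.283773.

0.28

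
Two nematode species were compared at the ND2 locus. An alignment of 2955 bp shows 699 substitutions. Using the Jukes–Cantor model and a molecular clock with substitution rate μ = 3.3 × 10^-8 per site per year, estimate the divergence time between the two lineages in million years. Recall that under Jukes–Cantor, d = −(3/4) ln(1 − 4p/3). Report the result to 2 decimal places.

p = 699/2955 ≈ 0.236548.
d = −(3/4) ln(1 − 4p/3) = −0.75 ln(1 − 0.315397) = −0.75 ln(0.684603)
  = −0.75 × (-0.378916) = 0.284187 substitutions/site.
Under a molecular clock d = 2μt, so t = d/(2μ) = 0.284187 / (2 × 3.3 × 10^-8) = 4.31 million years.

4.31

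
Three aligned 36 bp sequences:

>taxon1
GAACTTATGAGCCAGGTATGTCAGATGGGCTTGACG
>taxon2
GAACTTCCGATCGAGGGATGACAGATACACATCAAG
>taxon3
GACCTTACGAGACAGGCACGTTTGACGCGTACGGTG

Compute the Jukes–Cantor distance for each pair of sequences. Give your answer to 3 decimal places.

d(taxon1,taxon2) = 0.441, d(taxon1,taxon3) = 0.548, d(taxon2,taxon3) = 0.824

taxon1–taxon2: 12/36 sites differ → p ≈ 0.333333, d = −0.75 ln(1 − 0.444444) = 0.440839 ≈ 0.441.
taxon1–taxon3: 14/36 sites differ → p ≈ 0.388889, d = −0.75 ln(1 − 0.518519) = 0.548166 ≈ 0.548.
taxon2–taxon3: 18/36 sites differ → p = 0.5, d = −0.75 ln(1 − 0.666667) = 0.823960 ≈ 0.824.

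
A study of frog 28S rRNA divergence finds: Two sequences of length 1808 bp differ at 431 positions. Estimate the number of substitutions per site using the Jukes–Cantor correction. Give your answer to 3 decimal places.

0.287

p = 431/1808 ≈ 0.238385.
d = −(3/4) ln(1 − 4p/3) = −0.75 ln(1 − 0.317847) = −0.75 ln(0.682153)
  = −0.75 × (-0.382501) = 0.286876 substitutions/site.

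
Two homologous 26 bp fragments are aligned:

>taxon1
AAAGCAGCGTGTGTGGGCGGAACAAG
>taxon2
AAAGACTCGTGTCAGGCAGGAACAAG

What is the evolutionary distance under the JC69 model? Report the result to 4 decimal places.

0.3335

The sequences differ at 7 of 26 sites (5, 6, 7, 13, 14, 17, 18), so p = 7/26 ≈ 0.269231.
d = −(3/4) ln(1 − 4p/3) = −0.75 ln(1 − 0.358975) = −0.75 ln(0.641025)
  = −0.75 × (-0.444687) = 0.333515 substitutions/site.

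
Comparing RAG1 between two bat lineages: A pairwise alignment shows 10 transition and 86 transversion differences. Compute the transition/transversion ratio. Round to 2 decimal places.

0.12

R = 10/86 = 0.116279… ≈ 0.12 (to 2 d.p.).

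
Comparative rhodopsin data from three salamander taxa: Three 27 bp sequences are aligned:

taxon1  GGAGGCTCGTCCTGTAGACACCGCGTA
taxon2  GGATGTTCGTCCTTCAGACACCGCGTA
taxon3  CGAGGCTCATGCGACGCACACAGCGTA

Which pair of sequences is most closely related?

taxon1–taxon2: 4/27 differ, p = 0.148, d = 0.165.
taxon1–taxon3: 9/27 differ, p = 0.333, d = 0.441.
taxon2–taxon3: 10/27 differ, p = 0.370, d = 0.511.
The smallest distance is between taxon1 and taxon2.

taxon1 and taxon2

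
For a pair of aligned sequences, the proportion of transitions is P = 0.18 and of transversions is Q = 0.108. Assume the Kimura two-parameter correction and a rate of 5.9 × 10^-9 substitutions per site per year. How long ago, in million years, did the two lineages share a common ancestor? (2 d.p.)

31.90

Under the Kimura two-parameter model, d = −½ ln(1 − 2P − Q) − ¼ ln(1 − 2Q).
1 − 2P − Q = 0.532, giving −½ ln(0.532) = 0.315556.
1 − 2Q = 0.784, giving −¼ ln(0.784) = 0.060837.
d = 0.315556 + 0.060837 = 0.376393.
Under a molecular clock d = 2μt, so t = d/(2μ) = 0.376393 / (2 × 5.9 × 10^-9) = 31.90 million years.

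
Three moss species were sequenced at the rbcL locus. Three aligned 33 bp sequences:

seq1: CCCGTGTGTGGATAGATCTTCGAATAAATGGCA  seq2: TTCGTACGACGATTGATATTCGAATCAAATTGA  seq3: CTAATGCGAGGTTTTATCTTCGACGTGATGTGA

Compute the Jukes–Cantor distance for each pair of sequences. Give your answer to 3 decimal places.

d(seq1,seq2) = 0.559, d(seq1,seq3) = 0.625, d(seq2,seq3) = 0.625

seq1–seq2: 13/33 sites differ → p ≈ 0.393939, d = −0.75 ln(1 − 0.525252) = 0.558728 ≈ 0.559.
seq1–seq3: 14/33 sites differ → p ≈ 0.424242, d = −0.75 ln(1 − 0.565656) = 0.625439 ≈ 0.625.
seq2–seq3: 14/33 sites differ → p ≈ 0.424242, d = −0.75 ln(1 − 0.565656) = 0.625439 ≈ 0.625.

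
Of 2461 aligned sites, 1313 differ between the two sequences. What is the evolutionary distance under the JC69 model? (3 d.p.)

p = 1313/2461 ≈ 0.533523.
d = −(3/4) ln(1 − 4p/3) = −0.75 ln(1 − 0.711364) = −0.75 ln(0.288636)
  = −0.75 × (-1.242589) = 0.931942 substitutions/site.

0.932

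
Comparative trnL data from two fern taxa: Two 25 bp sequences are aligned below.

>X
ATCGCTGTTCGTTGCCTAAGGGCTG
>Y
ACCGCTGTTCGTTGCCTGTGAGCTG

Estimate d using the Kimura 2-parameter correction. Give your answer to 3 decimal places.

Of 25 sites, 3 differences are transitions and 1 are transversions, so P = 3/25 = 0.12 and Q = 1/25 = 0.04.
Under the Kimura two-parameter model, d = −½ ln(1 − 2P − Q) − ¼ ln(1 − 2Q).
1 − 2P − Q = 0.72, giving −½ ln(0.72) = 0.164252.
1 − 2Q = 0.92, giving −¼ ln(0.92) = 0.020845.
d = 0.164252 + 0.020845 = 0.185097.

0.185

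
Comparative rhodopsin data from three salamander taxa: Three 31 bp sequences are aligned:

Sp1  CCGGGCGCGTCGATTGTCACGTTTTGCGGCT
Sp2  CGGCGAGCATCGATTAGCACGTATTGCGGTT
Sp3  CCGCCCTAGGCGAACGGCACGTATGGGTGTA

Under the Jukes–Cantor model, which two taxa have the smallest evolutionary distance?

Sp1–Sp2: 8/31 differ, p = 0.258, d = 0.316.
Sp1–Sp3: 14/31 differ, p = 0.452, d = 0.691.
Sp2–Sp3: 14/31 differ, p = 0.452, d = 0.691.
The smallest distance is between Sp1 and Sp2.

Sp1 and Sp2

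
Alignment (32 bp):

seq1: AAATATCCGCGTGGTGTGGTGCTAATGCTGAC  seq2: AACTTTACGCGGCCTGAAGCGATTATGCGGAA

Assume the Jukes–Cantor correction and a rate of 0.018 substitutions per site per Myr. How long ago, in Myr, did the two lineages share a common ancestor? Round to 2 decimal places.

16.25

The sequences differ at 13 of 32 sites, so p = 13/32 = 0.40625.
d = −(3/4) ln(1 − 4p/3) = −0.75 ln(1 − 0.541667) = −0.75 ln(0.458333)
  = −0.75 × (-0.780159) = 0.585119 substitutions/site.
Under a molecular clock d = 2μt, so t = d/(2μ) = 0.585119 / (2 × 0.018) = 16.25 Myr.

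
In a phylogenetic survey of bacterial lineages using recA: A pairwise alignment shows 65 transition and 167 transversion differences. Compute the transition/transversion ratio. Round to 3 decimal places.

R = 65/167 = 0.389221… ≈ 0.389 (to 3 d.p.).

0.389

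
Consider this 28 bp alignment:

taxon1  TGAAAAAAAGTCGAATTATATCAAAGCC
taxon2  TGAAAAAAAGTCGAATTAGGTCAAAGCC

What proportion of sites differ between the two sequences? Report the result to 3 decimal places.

The sequences differ at 2 of 28 positions (sites 19, 20).
p = 2/28 = 0.071428… ≈ 0.071 (to 3 d.p.).

0.071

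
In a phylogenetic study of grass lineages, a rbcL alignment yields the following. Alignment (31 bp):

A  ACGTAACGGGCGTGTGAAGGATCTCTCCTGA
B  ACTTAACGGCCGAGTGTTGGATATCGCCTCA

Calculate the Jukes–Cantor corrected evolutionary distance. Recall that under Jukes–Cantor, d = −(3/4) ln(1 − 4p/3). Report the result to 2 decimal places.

The sequences differ at 8 of 31 sites (3, 10, 13, 17, 18, 23, 26, 30), so p = 8/31 ≈ 0.258065.
d = −(3/4) ln(1 − 4p/3) = −0.75 ln(1 − 0.344087) = −0.75 ln(0.655913)
  = −0.75 × (-0.421727) = 0.316295 substitutions/site.

0.32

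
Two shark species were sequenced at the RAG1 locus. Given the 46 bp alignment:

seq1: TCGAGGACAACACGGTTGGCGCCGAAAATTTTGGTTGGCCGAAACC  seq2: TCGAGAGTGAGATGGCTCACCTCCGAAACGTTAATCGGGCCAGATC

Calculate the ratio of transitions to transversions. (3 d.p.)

Transitions are A↔G and C↔T; transversions are all other mismatches.
Transitions: 15. Transversions: 7.
R = 15/7 = 2.142857… ≈ 2.143 (to 3 d.p.).

2.143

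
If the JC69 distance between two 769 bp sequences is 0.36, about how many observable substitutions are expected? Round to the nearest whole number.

220

Invert JC69: p = (3/4)(1 − e^(−4d/3)) = 0.75 × (1 − e^(-0.48)) = 0.75 × (1 − 0.618783) = 0.285913.
Expected differing sites = pL ≈ 0.285913 × 769 = 219.867097 ≈ 220.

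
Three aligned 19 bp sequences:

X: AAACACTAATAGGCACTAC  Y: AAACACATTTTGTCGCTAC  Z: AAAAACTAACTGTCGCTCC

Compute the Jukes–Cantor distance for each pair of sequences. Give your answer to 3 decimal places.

X–Y: 6/19 sites differ → p ≈ 0.315789, d = −0.75 ln(1 − 0.421052) = 0.409907 ≈ 0.410.
X–Z: 6/19 sites differ → p ≈ 0.315789, d = −0.75 ln(1 − 0.421052) = 0.409907 ≈ 0.410.
Y–Z: 6/19 sites differ → p ≈ 0.315789, d = −0.75 ln(1 − 0.421052) = 0.409907 ≈ 0.410.

d(X,Y) = 0.410, d(X,Z) = 0.410, d(Y,Z) = 0.410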